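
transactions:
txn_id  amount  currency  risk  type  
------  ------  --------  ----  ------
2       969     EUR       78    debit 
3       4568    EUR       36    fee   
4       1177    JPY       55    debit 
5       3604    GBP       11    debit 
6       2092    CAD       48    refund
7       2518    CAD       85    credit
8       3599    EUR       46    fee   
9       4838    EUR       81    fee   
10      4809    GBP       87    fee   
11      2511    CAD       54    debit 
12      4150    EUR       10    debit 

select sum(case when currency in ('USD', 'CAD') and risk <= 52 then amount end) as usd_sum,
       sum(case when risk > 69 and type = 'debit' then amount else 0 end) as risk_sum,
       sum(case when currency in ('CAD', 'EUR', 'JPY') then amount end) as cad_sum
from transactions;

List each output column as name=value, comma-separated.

usd_sum=2092, risk_sum=969, cad_sum=26422

[usd_sum: currency in ('USD', 'CAD') and risk <= 52]
txn_id=2: ✗
txn_id=3: ✗
txn_id=4: ✗
txn_id=5: ✗
txn_id=6: ✓ → 2092
txn_id=7: ✗
txn_id=8: ✗
txn_id=9: ✗
txn_id=10: ✗
txn_id=11: ✗
txn_id=12: ✗
usd_sum = 2092
—
[risk_sum: risk > 69 and type = 'debit']
txn_id=2: ✓ → 969
txn_id=3: ✗
txn_id=4: ✗
txn_id=5: ✗
txn_id=6: ✗
txn_id=7: ✗
txn_id=8: ✗
txn_id=9: ✗
txn_id=10: ✗
txn_id=11: ✗
txn_id=12: ✗
risk_sum = 969
—
[cad_sum: currency in ('CAD', 'EUR', 'JPY')]
txn_id=2: ✓ → 969
txn_id=3: ✓ → 4568
txn_id=4: ✓ → 1177
txn_id=5: ✗
txn_id=6: ✓ → 2092
txn_id=7: ✓ → 2518
txn_id=8: ✓ → 3599
txn_id=9: ✓ → 4838
txn_id=10: ✗
txn_id=11: ✓ → 2511
txn_id=12: ✓ → 4150
cad_sum = 969 + 4568 + 1177 + 2092 + 2518 + 3599 + 4838 + 2511 + 4150 = 26422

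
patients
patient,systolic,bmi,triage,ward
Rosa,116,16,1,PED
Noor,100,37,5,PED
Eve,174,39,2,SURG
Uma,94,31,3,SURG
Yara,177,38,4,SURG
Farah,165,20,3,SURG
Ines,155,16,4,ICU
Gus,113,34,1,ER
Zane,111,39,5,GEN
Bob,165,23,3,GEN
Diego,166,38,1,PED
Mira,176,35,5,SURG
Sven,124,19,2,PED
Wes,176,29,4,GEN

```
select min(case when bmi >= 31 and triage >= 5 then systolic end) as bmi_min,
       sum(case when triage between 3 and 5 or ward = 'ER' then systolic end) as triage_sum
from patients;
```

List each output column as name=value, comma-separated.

bmi_min=100, triage_sum=1432

[bmi_min: bmi >= 31 and triage >= 5]
patient=Rosa: ✗
patient=Noor: ✓ → 100
patient=Eve: ✗
patient=Uma: ✗
patient=Yara: ✗
patient=Farah: ✗
patient=Ines: ✗
patient=Gus: ✗
patient=Zane: ✓ → 111
patient=Bob: ✗
patient=Diego: ✗
patient=Mira: ✓ → 176
patient=Sven: ✗
patient=Wes: ✗
bmi_min = MIN(100, 111, 176) = 100
—
[triage_sum: triage between 3 and 5 or ward = 'ER']
patient=Rosa: ✗
patient=Noor: ✓ → 100
patient=Eve: ✗
patient=Uma: ✓ → 94
patient=Yara: ✓ → 177
patient=Farah: ✓ → 165
patient=Ines: ✓ → 155
patient=Gus: ✓ → 113
patient=Zane: ✓ → 111
patient=Bob: ✓ → 165
patient=Diego: ✗
patient=Mira: ✓ → 176
patient=Sven: ✗
patient=Wes: ✓ → 176
triage_sum = 100 + 94 + 177 + 165 + 155 + 113 + 111 + 165 + 176 + 176 = 1432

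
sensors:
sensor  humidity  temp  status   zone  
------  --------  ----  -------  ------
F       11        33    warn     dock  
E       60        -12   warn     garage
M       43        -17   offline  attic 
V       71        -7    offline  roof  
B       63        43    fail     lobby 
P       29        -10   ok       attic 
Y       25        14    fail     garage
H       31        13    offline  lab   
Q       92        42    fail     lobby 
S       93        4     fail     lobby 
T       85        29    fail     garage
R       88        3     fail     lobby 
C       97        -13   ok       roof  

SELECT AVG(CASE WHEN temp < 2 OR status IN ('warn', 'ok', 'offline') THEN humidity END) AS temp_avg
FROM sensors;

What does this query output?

sensor=F: ✓ → 11
sensor=E: ✓ → 60
sensor=M: ✓ → 43
sensor=V: ✓ → 71
sensor=B: ✗
sensor=P: ✓ → 29
sensor=Y: ✗
sensor=H: ✓ → 31
sensor=Q: ✗
sensor=S: ✗
sensor=T: ✗
sensor=R: ✗
sensor=C: ✓ → 97
temp_avg = (11 + 60 + 43 + 71 + 29 + 31 + 97) / 7 = 48.8571428571

48.8571428571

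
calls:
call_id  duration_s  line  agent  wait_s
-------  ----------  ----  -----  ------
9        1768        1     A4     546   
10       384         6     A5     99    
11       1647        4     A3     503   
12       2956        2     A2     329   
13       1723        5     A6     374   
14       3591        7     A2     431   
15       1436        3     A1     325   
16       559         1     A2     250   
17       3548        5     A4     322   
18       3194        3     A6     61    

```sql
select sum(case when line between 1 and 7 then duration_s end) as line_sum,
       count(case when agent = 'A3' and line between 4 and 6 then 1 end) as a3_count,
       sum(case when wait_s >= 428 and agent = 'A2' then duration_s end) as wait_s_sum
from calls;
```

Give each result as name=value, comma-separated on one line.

line_sum=20806, a3_count=1, wait_s_sum=3591

[line_sum: line between 1 and 7]
call_id=9: ✓ → 1768
call_id=10: ✓ → 384
call_id=11: ✓ → 1647
call_id=12: ✓ → 2956
call_id=13: ✓ → 1723
call_id=14: ✓ → 3591
call_id=15: ✓ → 1436
call_id=16: ✓ → 559
call_id=17: ✓ → 3548
call_id=18: ✓ → 3194
line_sum = 1768 + 384 + 1647 + 2956 + 1723 + 3591 + 1436 + 559 + 3548 + 3194 = 20806
—
[a3_count: agent = 'A3' and line between 4 and 6]
call_id=9: ✗
call_id=10: ✗
call_id=11: ✓ → 1
call_id=12: ✗
call_id=13: ✗
call_id=14: ✗
call_id=15: ✗
call_id=16: ✗
call_id=17: ✗
call_id=18: ✗
a3_count = COUNT(1) = 1
—
[wait_s_sum: wait_s >= 428 and agent = 'A2']
call_id=9: ✗
call_id=10: ✗
call_id=11: ✗
call_id=12: ✗
call_id=13: ✗
call_id=14: ✓ → 3591
call_id=15: ✗
call_id=16: ✗
call_id=17: ✗
call_id=18: ✗
wait_s_sum = 3591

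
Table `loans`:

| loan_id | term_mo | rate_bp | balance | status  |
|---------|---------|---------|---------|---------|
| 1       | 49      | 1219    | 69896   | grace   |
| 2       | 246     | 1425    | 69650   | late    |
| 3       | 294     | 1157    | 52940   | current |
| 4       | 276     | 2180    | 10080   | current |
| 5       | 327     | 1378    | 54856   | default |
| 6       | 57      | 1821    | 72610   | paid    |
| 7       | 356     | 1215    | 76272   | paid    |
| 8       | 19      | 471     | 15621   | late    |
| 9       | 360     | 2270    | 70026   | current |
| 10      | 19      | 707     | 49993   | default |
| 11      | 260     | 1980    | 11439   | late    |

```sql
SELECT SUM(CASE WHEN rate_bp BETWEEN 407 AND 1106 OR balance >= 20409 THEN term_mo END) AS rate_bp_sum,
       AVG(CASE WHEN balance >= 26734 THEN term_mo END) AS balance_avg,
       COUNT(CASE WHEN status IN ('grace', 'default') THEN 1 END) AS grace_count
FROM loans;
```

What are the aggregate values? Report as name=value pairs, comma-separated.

[rate_bp_sum: rate_bp BETWEEN 407 AND 1106 OR balance >= 20409]
loan_id=1: ✓ → 49
loan_id=2: ✓ → 246
loan_id=3: ✓ → 294
loan_id=4: ✗
loan_id=5: ✓ → 327
loan_id=6: ✓ → 57
loan_id=7: ✓ → 356
loan_id=8: ✓ → 19
loan_id=9: ✓ → 360
loan_id=10: ✓ → 19
loan_id=11: ✗
rate_bp_sum = 49 + 246 + 294 + 327 + 57 + 356 + 19 + 360 + 19 = 1727
—
[balance_avg: balance >= 26734]
loan_id=1: ✓ → 49
loan_id=2: ✓ → 246
loan_id=3: ✓ → 294
loan_id=4: ✗
loan_id=5: ✓ → 327
loan_id=6: ✓ → 57
loan_id=7: ✓ → 356
loan_id=8: ✗
loan_id=9: ✓ → 360
loan_id=10: ✓ → 19
loan_id=11: ✗
balance_avg = (49 + 246 + 294 + 327 + 57 + 356 + 360 + 19) / 8 = 213.5
—
[grace_count: status IN ('grace', 'default')]
loan_id=1: ✓ → 1
loan_id=2: ✗
loan_id=3: ✗
loan_id=4: ✗
loan_id=5: ✓ → 1
loan_id=6: ✗
loan_id=7: ✗
loan_id=8: ✗
loan_id=9: ✗
loan_id=10: ✓ → 1
loan_id=11: ✗
grace_count = COUNT(1, 1, 1) = 3

rate_bp_sum=1727, balance_avg=213.5, grace_count=3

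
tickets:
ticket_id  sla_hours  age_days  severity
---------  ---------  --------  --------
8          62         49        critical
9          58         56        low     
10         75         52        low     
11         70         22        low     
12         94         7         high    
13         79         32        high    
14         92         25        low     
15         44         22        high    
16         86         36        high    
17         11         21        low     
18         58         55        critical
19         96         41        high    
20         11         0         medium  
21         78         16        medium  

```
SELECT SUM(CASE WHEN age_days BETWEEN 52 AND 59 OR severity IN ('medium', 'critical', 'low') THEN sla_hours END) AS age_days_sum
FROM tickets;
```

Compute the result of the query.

515

ticket_id=8: ✓ → 62
ticket_id=9: ✓ → 58
ticket_id=10: ✓ → 75
ticket_id=11: ✓ → 70
ticket_id=12: ✗
ticket_id=13: ✗
ticket_id=14: ✓ → 92
ticket_id=15: ✗
ticket_id=16: ✗
ticket_id=17: ✓ → 11
ticket_id=18: ✓ → 58
ticket_id=19: ✗
ticket_id=20: ✓ → 11
ticket_id=21: ✓ → 78
age_days_sum = 62 + 58 + 75 + 70 + 92 + 11 + 58 + 11 + 78 = 515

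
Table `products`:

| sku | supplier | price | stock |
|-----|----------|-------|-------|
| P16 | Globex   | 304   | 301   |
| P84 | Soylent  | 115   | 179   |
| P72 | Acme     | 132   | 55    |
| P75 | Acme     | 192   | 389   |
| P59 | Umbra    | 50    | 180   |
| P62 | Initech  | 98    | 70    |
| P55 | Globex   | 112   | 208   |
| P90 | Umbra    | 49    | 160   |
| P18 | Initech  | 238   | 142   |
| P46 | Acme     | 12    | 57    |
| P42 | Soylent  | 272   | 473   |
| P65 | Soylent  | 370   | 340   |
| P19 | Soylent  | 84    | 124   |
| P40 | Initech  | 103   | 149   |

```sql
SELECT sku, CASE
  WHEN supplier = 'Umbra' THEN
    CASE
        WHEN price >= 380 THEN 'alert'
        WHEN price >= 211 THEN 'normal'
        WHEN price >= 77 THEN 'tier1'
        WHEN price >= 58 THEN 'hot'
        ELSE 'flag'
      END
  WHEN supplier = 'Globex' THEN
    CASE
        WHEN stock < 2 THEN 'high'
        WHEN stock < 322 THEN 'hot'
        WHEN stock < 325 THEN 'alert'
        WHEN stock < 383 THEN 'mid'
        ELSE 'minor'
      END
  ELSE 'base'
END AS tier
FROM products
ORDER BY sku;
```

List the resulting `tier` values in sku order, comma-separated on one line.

hot, base, base, base, base, base, hot, flag, base, base, base, base, base, flag

sku=P16: supplier='Globex' → inner[stock < 322] → hot
sku=P18: supplier='Initech' → outer ELSE → base
sku=P19: supplier='Soylent' → outer ELSE → base
sku=P40: supplier='Initech' → outer ELSE → base
sku=P42: supplier='Soylent' → outer ELSE → base
sku=P46: supplier='Acme' → outer ELSE → base
sku=P55: supplier='Globex' → inner[stock < 322] → hot
sku=P59: supplier='Umbra' → inner[ELSE] → flag
sku=P62: supplier='Initech' → outer ELSE → base
sku=P65: supplier='Soylent' → outer ELSE → base
sku=P72: supplier='Acme' → outer ELSE → base
sku=P75: supplier='Acme' → outer ELSE → base
sku=P84: supplier='Soylent' → outer ELSE → base
sku=P90: supplier='Umbra' → inner[ELSE] → flag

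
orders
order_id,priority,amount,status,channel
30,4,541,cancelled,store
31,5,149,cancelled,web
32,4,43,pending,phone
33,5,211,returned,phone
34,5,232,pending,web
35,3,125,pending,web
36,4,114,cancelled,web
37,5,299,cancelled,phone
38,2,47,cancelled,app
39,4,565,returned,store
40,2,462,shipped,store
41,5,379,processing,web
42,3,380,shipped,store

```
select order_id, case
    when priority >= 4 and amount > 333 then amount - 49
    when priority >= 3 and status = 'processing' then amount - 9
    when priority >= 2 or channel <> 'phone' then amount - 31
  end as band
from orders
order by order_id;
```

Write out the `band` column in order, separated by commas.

order_id=30: priority >= 4 and amount > 333 → 492
order_id=31: priority >= 2 or channel <> 'phone' → 118
order_id=32: priority >= 2 or channel <> 'phone' → 12
order_id=33: priority >= 2 or channel <> 'phone' → 180
order_id=34: priority >= 2 or channel <> 'phone' → 201
order_id=35: priority >= 2 or channel <> 'phone' → 94
order_id=36: priority >= 2 or channel <> 'phone' → 83
order_id=37: priority >= 2 or channel <> 'phone' → 268
order_id=38: priority >= 2 or channel <> 'phone' → 16
order_id=39: priority >= 4 and amount > 333 → 516
order_id=40: priority >= 2 or channel <> 'phone' → 431
order_id=41: priority >= 4 and amount > 333 → 330
order_id=42: priority >= 2 or channel <> 'phone' → 349

492, 118, 12, 180, 201, 94, 83, 268, 16, 516, 431, 330, 349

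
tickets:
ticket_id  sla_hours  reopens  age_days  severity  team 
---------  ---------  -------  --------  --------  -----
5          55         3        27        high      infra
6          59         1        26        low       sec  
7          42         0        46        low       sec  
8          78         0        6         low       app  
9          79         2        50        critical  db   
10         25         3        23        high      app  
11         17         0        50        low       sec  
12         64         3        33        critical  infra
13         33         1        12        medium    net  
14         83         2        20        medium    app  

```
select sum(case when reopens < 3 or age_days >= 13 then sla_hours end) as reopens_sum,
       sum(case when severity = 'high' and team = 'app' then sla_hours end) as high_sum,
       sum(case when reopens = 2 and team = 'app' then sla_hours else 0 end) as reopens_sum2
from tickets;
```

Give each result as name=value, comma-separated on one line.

[reopens_sum: reopens < 3 or age_days >= 13]
ticket_id=5: ✓ → 55
ticket_id=6: ✓ → 59
ticket_id=7: ✓ → 42
ticket_id=8: ✓ → 78
ticket_id=9: ✓ → 79
ticket_id=10: ✓ → 25
ticket_id=11: ✓ → 17
ticket_id=12: ✓ → 64
ticket_id=13: ✓ → 33
ticket_id=14: ✓ → 83
reopens_sum = 55 + 59 + 42 + 78 + 79 + 25 + 17 + 64 + 33 + 83 = 535
—
[high_sum: severity = 'high' and team = 'app']
ticket_id=5: ✗
ticket_id=6: ✗
ticket_id=7: ✗
ticket_id=8: ✗
ticket_id=9: ✗
ticket_id=10: ✓ → 25
ticket_id=11: ✗
ticket_id=12: ✗
ticket_id=13: ✗
ticket_id=14: ✗
high_sum = 25
—
[reopens_sum2: reopens = 2 and team = 'app']
ticket_id=5: ✗
ticket_id=6: ✗
ticket_id=7: ✗
ticket_id=8: ✗
ticket_id=9: ✗
ticket_id=10: ✗
ticket_id=11: ✗
ticket_id=12: ✗
ticket_id=13: ✗
ticket_id=14: ✓ → 83
reopens_sum2 = 83

reopens_sum=535, high_sum=25, reopens_sum2=83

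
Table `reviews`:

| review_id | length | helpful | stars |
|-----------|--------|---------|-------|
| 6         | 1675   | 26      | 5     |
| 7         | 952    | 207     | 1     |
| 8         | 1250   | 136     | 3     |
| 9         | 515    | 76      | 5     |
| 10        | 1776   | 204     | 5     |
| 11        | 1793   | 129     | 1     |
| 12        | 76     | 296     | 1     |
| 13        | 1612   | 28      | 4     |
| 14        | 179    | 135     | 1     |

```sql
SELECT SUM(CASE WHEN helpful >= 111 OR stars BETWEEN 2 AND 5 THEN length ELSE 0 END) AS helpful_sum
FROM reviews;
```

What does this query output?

9828

review_id=6: ✓ → 1675
review_id=7: ✓ → 952
review_id=8: ✓ → 1250
review_id=9: ✓ → 515
review_id=10: ✓ → 1776
review_id=11: ✓ → 1793
review_id=12: ✓ → 76
review_id=13: ✓ → 1612
review_id=14: ✓ → 179
helpful_sum = 1675 + 952 + 1250 + 515 + 1776 + 1793 + 76 + 1612 + 179 = 9828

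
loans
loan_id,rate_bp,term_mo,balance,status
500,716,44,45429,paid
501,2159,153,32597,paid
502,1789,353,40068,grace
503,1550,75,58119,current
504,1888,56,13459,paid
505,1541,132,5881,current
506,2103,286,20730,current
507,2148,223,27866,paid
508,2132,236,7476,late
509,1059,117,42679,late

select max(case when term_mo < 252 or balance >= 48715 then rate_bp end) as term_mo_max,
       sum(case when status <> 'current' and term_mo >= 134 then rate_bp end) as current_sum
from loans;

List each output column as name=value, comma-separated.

term_mo_max=2159, current_sum=8228

[term_mo_max: term_mo < 252 or balance >= 48715]
loan_id=500: ✓ → 716
loan_id=501: ✓ → 2159
loan_id=502: ✗
loan_id=503: ✓ → 1550
loan_id=504: ✓ → 1888
loan_id=505: ✓ → 1541
loan_id=506: ✗
loan_id=507: ✓ → 2148
loan_id=508: ✓ → 2132
loan_id=509: ✓ → 1059
term_mo_max = MAX(716, 2159, 1550, 1888, 1541, 2148, 2132, 1059) = 2159
—
[current_sum: status <> 'current' and term_mo >= 134]
loan_id=500: ✗
loan_id=501: ✓ → 2159
loan_id=502: ✓ → 1789
loan_id=503: ✗
loan_id=504: ✗
loan_id=505: ✗
loan_id=506: ✗
loan_id=507: ✓ → 2148
loan_id=508: ✓ → 2132
loan_id=509: ✗
current_sum = 2159 + 1789 + 2148 + 2132 = 8228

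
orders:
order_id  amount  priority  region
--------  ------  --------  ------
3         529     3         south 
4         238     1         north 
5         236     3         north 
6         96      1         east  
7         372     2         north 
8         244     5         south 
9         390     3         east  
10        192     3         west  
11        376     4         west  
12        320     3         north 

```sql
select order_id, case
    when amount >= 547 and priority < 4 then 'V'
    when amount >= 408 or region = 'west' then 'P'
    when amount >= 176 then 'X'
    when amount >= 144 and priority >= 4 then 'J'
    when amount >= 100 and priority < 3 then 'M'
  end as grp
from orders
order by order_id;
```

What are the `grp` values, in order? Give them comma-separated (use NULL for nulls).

order_id=3: amount >= 408 or region = 'west' → P
order_id=4: amount >= 176 → X
order_id=5: amount >= 176 → X
order_id=6: (no match → NULL) → NULL
order_id=7: amount >= 176 → X
order_id=8: amount >= 176 → X
order_id=9: amount >= 176 → X
order_id=10: amount >= 408 or region = 'west' → P
order_id=11: amount >= 408 or region = 'west' → P
order_id=12: amount >= 176 → X

P, X, X, NULL, X, X, X, P, P, X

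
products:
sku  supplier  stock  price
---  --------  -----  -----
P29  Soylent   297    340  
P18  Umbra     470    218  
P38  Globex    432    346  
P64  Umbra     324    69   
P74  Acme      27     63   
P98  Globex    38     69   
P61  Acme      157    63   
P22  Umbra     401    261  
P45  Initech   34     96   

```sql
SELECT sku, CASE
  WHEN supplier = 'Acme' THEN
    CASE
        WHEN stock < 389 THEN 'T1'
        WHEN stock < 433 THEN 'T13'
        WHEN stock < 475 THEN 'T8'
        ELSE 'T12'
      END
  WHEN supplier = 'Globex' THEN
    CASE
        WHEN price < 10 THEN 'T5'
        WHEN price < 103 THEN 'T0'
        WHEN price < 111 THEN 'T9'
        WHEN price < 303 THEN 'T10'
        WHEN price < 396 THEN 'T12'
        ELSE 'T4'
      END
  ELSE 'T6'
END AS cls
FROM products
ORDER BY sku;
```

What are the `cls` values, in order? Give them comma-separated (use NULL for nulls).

sku=P18: supplier='Umbra' → outer ELSE → T6
sku=P22: supplier='Umbra' → outer ELSE → T6
sku=P29: supplier='Soylent' → outer ELSE → T6
sku=P38: supplier='Globex' → inner[price < 396] → T12
sku=P45: supplier='Initech' → outer ELSE → T6
sku=P61: supplier='Acme' → inner[stock < 389] → T1
sku=P64: supplier='Umbra' → outer ELSE → T6
sku=P74: supplier='Acme' → inner[stock < 389] → T1
sku=P98: supplier='Globex' → inner[price < 103] → T0

T6, T6, T6, T12, T6, T1, T6, T1, T0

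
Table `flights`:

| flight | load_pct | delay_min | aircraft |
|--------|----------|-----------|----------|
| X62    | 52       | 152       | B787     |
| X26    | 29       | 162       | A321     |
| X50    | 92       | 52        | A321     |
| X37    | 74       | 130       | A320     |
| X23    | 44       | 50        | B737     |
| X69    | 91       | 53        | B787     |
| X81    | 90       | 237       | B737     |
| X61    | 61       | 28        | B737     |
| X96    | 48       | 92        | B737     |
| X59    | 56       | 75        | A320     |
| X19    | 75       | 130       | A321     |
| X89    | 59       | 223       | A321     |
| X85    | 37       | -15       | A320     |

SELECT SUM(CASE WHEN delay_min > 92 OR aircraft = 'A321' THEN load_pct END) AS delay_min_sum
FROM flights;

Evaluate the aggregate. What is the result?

471

flight=X62: ✓ → 52
flight=X26: ✓ → 29
flight=X50: ✓ → 92
flight=X37: ✓ → 74
flight=X23: ✗
flight=X69: ✗
flight=X81: ✓ → 90
flight=X61: ✗
flight=X96: ✗
flight=X59: ✗
flight=X19: ✓ → 75
flight=X89: ✓ → 59
flight=X85: ✗
delay_min_sum = 52 + 29 + 92 + 74 + 90 + 75 + 59 = 471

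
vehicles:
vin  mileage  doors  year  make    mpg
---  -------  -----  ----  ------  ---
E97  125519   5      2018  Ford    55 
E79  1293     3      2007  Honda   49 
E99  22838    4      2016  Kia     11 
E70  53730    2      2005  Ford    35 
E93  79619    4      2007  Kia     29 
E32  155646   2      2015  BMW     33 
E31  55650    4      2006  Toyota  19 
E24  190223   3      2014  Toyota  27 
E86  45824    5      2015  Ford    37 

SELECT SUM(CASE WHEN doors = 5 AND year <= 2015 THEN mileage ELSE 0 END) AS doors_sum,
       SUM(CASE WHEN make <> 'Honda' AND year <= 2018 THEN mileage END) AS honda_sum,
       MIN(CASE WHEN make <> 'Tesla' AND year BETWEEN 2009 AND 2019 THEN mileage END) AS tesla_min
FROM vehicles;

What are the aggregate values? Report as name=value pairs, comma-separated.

[doors_sum: doors = 5 AND year <= 2015]
vin=E97: ✗
vin=E79: ✗
vin=E99: ✗
vin=E70: ✗
vin=E93: ✗
vin=E32: ✗
vin=E31: ✗
vin=E24: ✗
vin=E86: ✓ → 45824
doors_sum = 45824
—
[honda_sum: make <> 'Honda' AND year <= 2018]
vin=E97: ✓ → 125519
vin=E79: ✗
vin=E99: ✓ → 22838
vin=E70: ✓ → 53730
vin=E93: ✓ → 79619
vin=E32: ✓ → 155646
vin=E31: ✓ → 55650
vin=E24: ✓ → 190223
vin=E86: ✓ → 45824
honda_sum = 125519 + 22838 + 53730 + 79619 + 155646 + 55650 + 190223 + 45824 = 729049
—
[tesla_min: make <> 'Tesla' AND year BETWEEN 2009 AND 2019]
vin=E97: ✓ → 125519
vin=E79: ✗
vin=E99: ✓ → 22838
vin=E70: ✗
vin=E93: ✗
vin=E32: ✓ → 155646
vin=E31: ✗
vin=E24: ✓ → 190223
vin=E86: ✓ → 45824
tesla_min = MIN(125519, 22838, 155646, 190223, 45824) = 22838

doors_sum=45824, honda_sum=729049, tesla_min=22838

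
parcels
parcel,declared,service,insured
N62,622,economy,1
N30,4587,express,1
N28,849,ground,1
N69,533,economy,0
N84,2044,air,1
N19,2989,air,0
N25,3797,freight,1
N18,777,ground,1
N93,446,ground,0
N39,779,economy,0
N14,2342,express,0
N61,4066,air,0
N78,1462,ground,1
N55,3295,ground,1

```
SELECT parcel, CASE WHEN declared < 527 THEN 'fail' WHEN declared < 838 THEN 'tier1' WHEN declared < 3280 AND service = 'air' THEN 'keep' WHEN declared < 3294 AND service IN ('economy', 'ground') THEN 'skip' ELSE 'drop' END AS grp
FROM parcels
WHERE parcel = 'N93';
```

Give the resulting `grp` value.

parcel = N93: declared=446, service=ground, insured=0.
declared < 527 → true → fail

fail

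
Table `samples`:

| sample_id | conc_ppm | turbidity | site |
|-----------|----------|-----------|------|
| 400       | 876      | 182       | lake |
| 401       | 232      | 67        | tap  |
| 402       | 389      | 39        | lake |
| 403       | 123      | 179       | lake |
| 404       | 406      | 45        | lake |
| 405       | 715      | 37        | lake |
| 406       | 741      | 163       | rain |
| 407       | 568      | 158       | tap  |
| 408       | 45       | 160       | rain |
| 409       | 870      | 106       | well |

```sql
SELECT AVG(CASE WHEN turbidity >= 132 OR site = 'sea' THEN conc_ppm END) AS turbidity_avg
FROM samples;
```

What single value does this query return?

470.6

sample_id=400: ✓ → 876
sample_id=401: ✗
sample_id=402: ✗
sample_id=403: ✓ → 123
sample_id=404: ✗
sample_id=405: ✗
sample_id=406: ✓ → 741
sample_id=407: ✓ → 568
sample_id=408: ✓ → 45
sample_id=409: ✗
turbidity_avg = (876 + 123 + 741 + 568 + 45) / 5 = 470.6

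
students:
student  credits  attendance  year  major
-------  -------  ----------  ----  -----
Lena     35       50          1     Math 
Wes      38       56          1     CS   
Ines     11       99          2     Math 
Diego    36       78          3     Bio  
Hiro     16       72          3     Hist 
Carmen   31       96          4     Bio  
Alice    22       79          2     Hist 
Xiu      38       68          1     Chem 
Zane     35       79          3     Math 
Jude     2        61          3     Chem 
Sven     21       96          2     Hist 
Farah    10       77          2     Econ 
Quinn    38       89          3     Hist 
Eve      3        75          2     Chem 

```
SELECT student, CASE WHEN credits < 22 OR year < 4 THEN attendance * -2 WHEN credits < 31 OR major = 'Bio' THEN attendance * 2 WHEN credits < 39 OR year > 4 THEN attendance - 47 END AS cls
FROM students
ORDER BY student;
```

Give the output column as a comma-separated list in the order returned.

student=Alice: credits < 22 OR year < 4 → -158
student=Carmen: credits < 31 OR major = 'Bio' → 192
student=Diego: credits < 22 OR year < 4 → -156
student=Eve: credits < 22 OR year < 4 → -150
student=Farah: credits < 22 OR year < 4 → -154
student=Hiro: credits < 22 OR year < 4 → -144
student=Ines: credits < 22 OR year < 4 → -198
student=Jude: credits < 22 OR year < 4 → -122
student=Lena: credits < 22 OR year < 4 → -100
student=Quinn: credits < 22 OR year < 4 → -178
student=Sven: credits < 22 OR year < 4 → -192
student=Wes: credits < 22 OR year < 4 → -112
student=Xiu: credits < 22 OR year < 4 → -136
student=Zane: credits < 22 OR year < 4 → -158

-158, 192, -156, -150, -154, -144, -198, -122, -100, -178, -192, -112, -136, -158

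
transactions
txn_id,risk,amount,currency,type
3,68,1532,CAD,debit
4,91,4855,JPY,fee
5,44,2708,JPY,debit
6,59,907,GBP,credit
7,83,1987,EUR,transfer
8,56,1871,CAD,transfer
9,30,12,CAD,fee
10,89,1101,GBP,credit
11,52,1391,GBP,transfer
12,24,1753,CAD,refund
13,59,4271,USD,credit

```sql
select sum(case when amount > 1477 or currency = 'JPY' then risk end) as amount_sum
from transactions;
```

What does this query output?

txn_id=3: ✓ → 68
txn_id=4: ✓ → 91
txn_id=5: ✓ → 44
txn_id=6: ✗
txn_id=7: ✓ → 83
txn_id=8: ✓ → 56
txn_id=9: ✗
txn_id=10: ✗
txn_id=11: ✗
txn_id=12: ✓ → 24
txn_id=13: ✓ → 59
amount_sum = 68 + 91 + 44 + 83 + 56 + 24 + 59 = 425

425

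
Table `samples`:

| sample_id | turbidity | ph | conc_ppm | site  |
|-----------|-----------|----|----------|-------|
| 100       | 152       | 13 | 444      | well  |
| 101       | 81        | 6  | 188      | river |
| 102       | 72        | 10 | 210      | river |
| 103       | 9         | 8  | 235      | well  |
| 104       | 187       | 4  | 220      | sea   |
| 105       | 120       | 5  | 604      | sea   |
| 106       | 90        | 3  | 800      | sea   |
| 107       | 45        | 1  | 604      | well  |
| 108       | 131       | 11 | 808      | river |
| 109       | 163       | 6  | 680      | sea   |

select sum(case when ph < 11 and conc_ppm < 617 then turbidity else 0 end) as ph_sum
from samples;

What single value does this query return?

514

sample_id=100: ✗
sample_id=101: ✓ → 81
sample_id=102: ✓ → 72
sample_id=103: ✓ → 9
sample_id=104: ✓ → 187
sample_id=105: ✓ → 120
sample_id=106: ✗
sample_id=107: ✓ → 45
sample_id=108: ✗
sample_id=109: ✗
ph_sum = 81 + 72 + 9 + 187 + 120 + 45 = 514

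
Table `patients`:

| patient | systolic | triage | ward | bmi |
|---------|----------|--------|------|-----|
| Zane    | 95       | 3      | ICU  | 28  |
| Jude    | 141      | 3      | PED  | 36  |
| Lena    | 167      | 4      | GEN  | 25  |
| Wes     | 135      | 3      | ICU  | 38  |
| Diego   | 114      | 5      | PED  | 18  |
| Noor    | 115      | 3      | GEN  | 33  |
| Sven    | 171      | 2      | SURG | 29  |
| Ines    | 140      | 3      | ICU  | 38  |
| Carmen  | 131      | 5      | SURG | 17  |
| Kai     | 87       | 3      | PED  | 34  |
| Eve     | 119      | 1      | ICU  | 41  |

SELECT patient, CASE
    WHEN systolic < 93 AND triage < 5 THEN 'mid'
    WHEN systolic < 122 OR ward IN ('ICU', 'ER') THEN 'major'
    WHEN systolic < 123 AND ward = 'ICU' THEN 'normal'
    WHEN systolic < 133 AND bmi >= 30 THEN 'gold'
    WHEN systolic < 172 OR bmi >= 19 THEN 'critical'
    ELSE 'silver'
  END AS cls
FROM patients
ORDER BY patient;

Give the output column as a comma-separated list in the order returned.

patient=Carmen: systolic < 172 OR bmi >= 19 → critical
patient=Diego: systolic < 122 OR ward IN ('ICU', 'ER') → major
patient=Eve: systolic < 122 OR ward IN ('ICU', 'ER') → major
patient=Ines: systolic < 122 OR ward IN ('ICU', 'ER') → major
patient=Jude: systolic < 172 OR bmi >= 19 → critical
patient=Kai: systolic < 93 AND triage < 5 → mid
patient=Lena: systolic < 172 OR bmi >= 19 → critical
patient=Noor: systolic < 122 OR ward IN ('ICU', 'ER') → major
patient=Sven: systolic < 172 OR bmi >= 19 → critical
patient=Wes: systolic < 122 OR ward IN ('ICU', 'ER') → major
patient=Zane: systolic < 122 OR ward IN ('ICU', 'ER') → major

critical, major, major, major, critical, mid, critical, major, critical, major, major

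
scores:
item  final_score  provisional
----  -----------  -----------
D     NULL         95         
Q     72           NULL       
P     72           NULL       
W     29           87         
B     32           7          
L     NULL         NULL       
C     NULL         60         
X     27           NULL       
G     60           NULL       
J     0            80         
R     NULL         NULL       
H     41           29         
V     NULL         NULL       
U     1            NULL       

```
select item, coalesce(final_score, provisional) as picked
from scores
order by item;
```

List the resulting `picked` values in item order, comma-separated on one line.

item=B: final_score=32 → 32
item=C: final_score=NULL, provisional=60 → 60
item=D: final_score=NULL, provisional=95 → 95
item=G: final_score=60 → 60
item=H: final_score=41 → 41
item=J: final_score=0 → 0
item=L: final_score=NULL, provisional=NULL (all NULL) → NULL
item=P: final_score=72 → 72
item=Q: final_score=72 → 72
item=R: final_score=NULL, provisional=NULL (all NULL) → NULL
item=U: final_score=1 → 1
item=V: final_score=NULL, provisional=NULL (all NULL) → NULL
item=W: final_score=29 → 29
item=X: final_score=27 → 27

32, 60, 95, 60, 41, 0, NULL, 72, 72, NULL, 1, NULL, 29, 27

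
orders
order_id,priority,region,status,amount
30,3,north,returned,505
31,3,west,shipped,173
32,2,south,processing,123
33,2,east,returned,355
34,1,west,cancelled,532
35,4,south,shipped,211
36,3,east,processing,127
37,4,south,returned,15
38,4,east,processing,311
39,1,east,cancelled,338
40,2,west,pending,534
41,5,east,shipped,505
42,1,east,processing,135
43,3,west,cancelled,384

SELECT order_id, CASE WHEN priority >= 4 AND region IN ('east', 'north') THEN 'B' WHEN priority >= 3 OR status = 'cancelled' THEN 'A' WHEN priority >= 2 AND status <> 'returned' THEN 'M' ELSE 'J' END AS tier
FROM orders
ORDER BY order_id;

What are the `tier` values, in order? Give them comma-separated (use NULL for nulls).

A, A, M, J, A, A, A, A, B, A, M, B, J, A

order_id=30: priority >= 3 OR status = 'cancelled' → A
order_id=31: priority >= 3 OR status = 'cancelled' → A
order_id=32: priority >= 2 AND status <> 'returned' → M
order_id=33: ELSE → J
order_id=34: priority >= 3 OR status = 'cancelled' → A
order_id=35: priority >= 3 OR status = 'cancelled' → A
order_id=36: priority >= 3 OR status = 'cancelled' → A
order_id=37: priority >= 3 OR status = 'cancelled' → A
order_id=38: priority >= 4 AND region IN ('east', 'north') → B
order_id=39: priority >= 3 OR status = 'cancelled' → A
order_id=40: priority >= 2 AND status <> 'returned' → M
order_id=41: priority >= 4 AND region IN ('east', 'north') → B
order_id=42: ELSE → J
order_id=43: priority >= 3 OR status = 'cancelled' → A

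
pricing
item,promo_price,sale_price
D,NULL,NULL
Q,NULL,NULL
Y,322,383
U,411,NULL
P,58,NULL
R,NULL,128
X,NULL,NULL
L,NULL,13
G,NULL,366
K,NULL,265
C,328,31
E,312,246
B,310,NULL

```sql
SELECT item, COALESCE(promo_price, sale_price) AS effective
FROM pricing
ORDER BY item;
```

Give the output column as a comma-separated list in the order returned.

item=B: promo_price=310 → 310
item=C: promo_price=328 → 328
item=D: promo_price=NULL, sale_price=NULL (all NULL) → NULL
item=E: promo_price=312 → 312
item=G: promo_price=NULL, sale_price=366 → 366
item=K: promo_price=NULL, sale_price=265 → 265
item=L: promo_price=NULL, sale_price=13 → 13
item=P: promo_price=58 → 58
item=Q: promo_price=NULL, sale_price=NULL (all NULL) → NULL
item=R: promo_price=NULL, sale_price=128 → 128
item=U: promo_price=411 → 411
item=X: promo_price=NULL, sale_price=NULL (all NULL) → NULL
item=Y: promo_price=322 → 322

310, 328, NULL, 312, 366, 265, 13, 58, NULL, 128, 411, NULL, 322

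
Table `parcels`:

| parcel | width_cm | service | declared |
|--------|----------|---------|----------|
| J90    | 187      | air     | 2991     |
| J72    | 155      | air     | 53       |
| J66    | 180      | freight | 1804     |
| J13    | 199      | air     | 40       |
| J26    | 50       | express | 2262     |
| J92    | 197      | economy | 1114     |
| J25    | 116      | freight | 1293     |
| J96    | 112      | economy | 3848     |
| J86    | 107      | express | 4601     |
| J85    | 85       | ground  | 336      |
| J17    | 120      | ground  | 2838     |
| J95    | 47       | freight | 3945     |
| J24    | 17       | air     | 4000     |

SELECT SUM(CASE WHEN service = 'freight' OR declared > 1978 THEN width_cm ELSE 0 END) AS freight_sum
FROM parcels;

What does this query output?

936

parcel=J90: ✓ → 187
parcel=J72: ✗
parcel=J66: ✓ → 180
parcel=J13: ✗
parcel=J26: ✓ → 50
parcel=J92: ✗
parcel=J25: ✓ → 116
parcel=J96: ✓ → 112
parcel=J86: ✓ → 107
parcel=J85: ✗
parcel=J17: ✓ → 120
parcel=J95: ✓ → 47
parcel=J24: ✓ → 17
freight_sum = 187 + 180 + 50 + 116 + 112 + 107 + 120 + 47 + 17 = 936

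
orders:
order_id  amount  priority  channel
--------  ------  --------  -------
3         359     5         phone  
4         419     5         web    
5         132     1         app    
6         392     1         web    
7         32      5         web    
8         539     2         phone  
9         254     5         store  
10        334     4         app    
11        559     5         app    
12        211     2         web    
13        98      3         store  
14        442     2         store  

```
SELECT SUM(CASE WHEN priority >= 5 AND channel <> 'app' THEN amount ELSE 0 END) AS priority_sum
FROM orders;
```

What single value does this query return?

order_id=3: ✓ → 359
order_id=4: ✓ → 419
order_id=5: ✗
order_id=6: ✗
order_id=7: ✓ → 32
order_id=8: ✗
order_id=9: ✓ → 254
order_id=10: ✗
order_id=11: ✗
order_id=12: ✗
order_id=13: ✗
order_id=14: ✗
priority_sum = 359 + 419 + 32 + 254 = 1064

1064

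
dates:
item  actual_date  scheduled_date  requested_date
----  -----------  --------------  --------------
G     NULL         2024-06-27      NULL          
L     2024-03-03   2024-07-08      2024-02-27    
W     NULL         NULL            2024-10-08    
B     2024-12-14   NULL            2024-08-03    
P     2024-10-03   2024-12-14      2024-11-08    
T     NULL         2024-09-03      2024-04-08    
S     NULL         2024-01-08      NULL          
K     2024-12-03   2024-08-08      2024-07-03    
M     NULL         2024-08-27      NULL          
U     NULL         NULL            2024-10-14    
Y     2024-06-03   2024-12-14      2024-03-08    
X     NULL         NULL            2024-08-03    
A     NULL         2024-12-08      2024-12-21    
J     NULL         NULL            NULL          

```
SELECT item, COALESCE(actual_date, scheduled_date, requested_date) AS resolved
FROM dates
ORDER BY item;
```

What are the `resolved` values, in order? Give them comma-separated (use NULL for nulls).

item=A: actual_date=NULL, scheduled_date=2024-12-08 → 2024-12-08
item=B: actual_date=2024-12-14 → 2024-12-14
item=G: actual_date=NULL, scheduled_date=2024-06-27 → 2024-06-27
item=J: actual_date=NULL, scheduled_date=NULL, requested_date=NULL (all NULL) → NULL
item=K: actual_date=2024-12-03 → 2024-12-03
item=L: actual_date=2024-03-03 → 2024-03-03
item=M: actual_date=NULL, scheduled_date=2024-08-27 → 2024-08-27
item=P: actual_date=2024-10-03 → 2024-10-03
item=S: actual_date=NULL, scheduled_date=2024-01-08 → 2024-01-08
item=T: actual_date=NULL, scheduled_date=2024-09-03 → 2024-09-03
item=U: actual_date=NULL, scheduled_date=NULL, requested_date=2024-10-14 → 2024-10-14
item=W: actual_date=NULL, scheduled_date=NULL, requested_date=2024-10-08 → 2024-10-08
item=X: actual_date=NULL, scheduled_date=NULL, requested_date=2024-08-03 → 2024-08-03
item=Y: actual_date=2024-06-03 → 2024-06-03

2024-12-08, 2024-12-14, 2024-06-27, NULL, 2024-12-03, 2024-03-03, 2024-08-27, 2024-10-03, 2024-01-08, 2024-09-03, 2024-10-14, 2024-10-08, 2024-08-03, 2024-06-03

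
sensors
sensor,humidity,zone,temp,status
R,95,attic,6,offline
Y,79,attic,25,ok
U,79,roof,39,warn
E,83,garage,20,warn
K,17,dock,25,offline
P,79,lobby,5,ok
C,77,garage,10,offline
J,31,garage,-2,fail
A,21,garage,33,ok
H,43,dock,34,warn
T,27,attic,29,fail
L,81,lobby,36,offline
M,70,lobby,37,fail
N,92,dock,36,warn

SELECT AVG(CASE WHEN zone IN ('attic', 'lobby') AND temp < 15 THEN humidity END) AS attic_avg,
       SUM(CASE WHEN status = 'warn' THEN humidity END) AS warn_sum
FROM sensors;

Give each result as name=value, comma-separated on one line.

[attic_avg: zone IN ('attic', 'lobby') AND temp < 15]
sensor=R: ✓ → 95
sensor=Y: ✗
sensor=U: ✗
sensor=E: ✗
sensor=K: ✗
sensor=P: ✓ → 79
sensor=C: ✗
sensor=J: ✗
sensor=A: ✗
sensor=H: ✗
sensor=T: ✗
sensor=L: ✗
sensor=M: ✗
sensor=N: ✗
attic_avg = (95 + 79) / 2 = 87
—
[warn_sum: status = 'warn']
sensor=R: ✗
sensor=Y: ✗
sensor=U: ✓ → 79
sensor=E: ✓ → 83
sensor=K: ✗
sensor=P: ✗
sensor=C: ✗
sensor=J: ✗
sensor=A: ✗
sensor=H: ✓ → 43
sensor=T: ✗
sensor=L: ✗
sensor=M: ✗
sensor=N: ✓ → 92
warn_sum = 79 + 83 + 43 + 92 = 297

attic_avg=87, warn_sum=297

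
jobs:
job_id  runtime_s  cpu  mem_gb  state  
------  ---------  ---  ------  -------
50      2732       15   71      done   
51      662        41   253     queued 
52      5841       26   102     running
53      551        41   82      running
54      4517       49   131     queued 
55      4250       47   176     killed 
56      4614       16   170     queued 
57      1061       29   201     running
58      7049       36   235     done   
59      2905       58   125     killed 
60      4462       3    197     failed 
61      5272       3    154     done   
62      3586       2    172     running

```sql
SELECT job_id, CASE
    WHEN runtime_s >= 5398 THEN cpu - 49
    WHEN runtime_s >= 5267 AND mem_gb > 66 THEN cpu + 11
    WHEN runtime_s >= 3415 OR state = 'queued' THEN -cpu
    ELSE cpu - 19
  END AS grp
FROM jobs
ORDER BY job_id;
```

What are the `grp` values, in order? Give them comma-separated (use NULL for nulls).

job_id=50: ELSE → -4
job_id=51: runtime_s >= 3415 OR state = 'queued' → -41
job_id=52: runtime_s >= 5398 → -23
job_id=53: ELSE → 22
job_id=54: runtime_s >= 3415 OR state = 'queued' → -49
job_id=55: runtime_s >= 3415 OR state = 'queued' → -47
job_id=56: runtime_s >= 3415 OR state = 'queued' → -16
job_id=57: ELSE → 10
job_id=58: runtime_s >= 5398 → -13
job_id=59: ELSE → 39
job_id=60: runtime_s >= 3415 OR state = 'queued' → -3
job_id=61: runtime_s >= 5267 AND mem_gb > 66 → 14
job_id=62: runtime_s >= 3415 OR state = 'queued' → -2

-4, -41, -23, 22, -49, -47, -16, 10, -13, 39, -3, 14, -2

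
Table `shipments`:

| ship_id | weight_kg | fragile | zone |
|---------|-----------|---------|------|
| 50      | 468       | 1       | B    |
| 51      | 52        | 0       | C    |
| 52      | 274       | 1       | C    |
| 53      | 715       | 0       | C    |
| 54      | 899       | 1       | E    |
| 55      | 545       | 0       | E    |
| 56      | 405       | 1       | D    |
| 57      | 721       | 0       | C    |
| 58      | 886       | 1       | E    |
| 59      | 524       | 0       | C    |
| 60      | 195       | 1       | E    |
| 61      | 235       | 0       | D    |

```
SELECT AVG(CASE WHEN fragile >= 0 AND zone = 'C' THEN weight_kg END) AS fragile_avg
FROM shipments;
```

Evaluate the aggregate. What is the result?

457.2

ship_id=50: ✗
ship_id=51: ✓ → 52
ship_id=52: ✓ → 274
ship_id=53: ✓ → 715
ship_id=54: ✗
ship_id=55: ✗
ship_id=56: ✗
ship_id=57: ✓ → 721
ship_id=58: ✗
ship_id=59: ✓ → 524
ship_id=60: ✗
ship_id=61: ✗
fragile_avg = (52 + 274 + 715 + 721 + 524) / 5 = 457.2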